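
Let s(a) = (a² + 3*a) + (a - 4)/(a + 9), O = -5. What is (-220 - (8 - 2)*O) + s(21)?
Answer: 9437/30 ≈ 314.57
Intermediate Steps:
s(a) = a² + 3*a + (-4 + a)/(9 + a) (s(a) = (a² + 3*a) + (-4 + a)/(9 + a) = a² + 3*a + (-4 + a)/(9 + a))
(-220 - (8 - 2)*O) + s(21) = (-220 - (8 - 2)*(-5)) + (-4 + 21³ + 12*21² + 28*21)/(9 + 21) = (-220 - 6*(-5)) + (-4 + 9261 + 12*441 + 588)/30 = (-220 - 1*(-30)) + (-4 + 9261 + 5292 + 588)/30 = (-220 + 30) + (1/30)*15137 = -190 + 15137/30 = 9437/30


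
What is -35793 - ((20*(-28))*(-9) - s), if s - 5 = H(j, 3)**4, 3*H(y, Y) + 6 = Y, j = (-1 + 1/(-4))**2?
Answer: -40827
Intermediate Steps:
j = 25/16 (j = (-1 - 1/4)**2 = (-5/4)**2 = 25/16 ≈ 1.5625)
H(y, Y) = -2 + Y/3
s = 6 (s = 5 + (-2 + (1/3)*3)**4 = 5 + (-2 + 1)**4 = 5 + (-1)**4 = 5 + 1 = 6)
-35793 - ((20*(-28))*(-9) - s) = -35793 - ((20*(-28))*(-9) - 1*6) = -35793 - (-560*(-9) - 6) = -35793 - (5040 - 6) = -35793 - 1*5034 = -35793 - 5034 = -40827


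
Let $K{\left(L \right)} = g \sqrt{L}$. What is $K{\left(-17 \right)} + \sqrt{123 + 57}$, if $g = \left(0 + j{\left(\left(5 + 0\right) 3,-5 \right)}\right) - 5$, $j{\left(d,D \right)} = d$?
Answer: $6 \sqrt{5} + 10 i \sqrt{17} \approx 13.416 + 41.231 i$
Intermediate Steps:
$g = 10$ ($g = \left(0 + \left(5 + 0\right) 3\right) - 5 = \left(0 + 5 \cdot 3\right) - 5 = \left(0 + 15\right) - 5 = 15 - 5 = 10$)
$K{\left(L \right)} = 10 \sqrt{L}$
$K{\left(-17 \right)} + \sqrt{123 + 57} = 10 \sqrt{-17} + \sqrt{123 + 57} = 10 i \sqrt{17} + \sqrt{180} = 10 i \sqrt{17} + 6 \sqrt{5} = 6 \sqrt{5} + 10 i \sqrt{17}$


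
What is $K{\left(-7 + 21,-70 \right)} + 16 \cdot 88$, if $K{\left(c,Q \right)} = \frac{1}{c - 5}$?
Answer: $\frac{12673}{9} \approx 1408.1$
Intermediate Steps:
$K{\left(c,Q \right)} = \frac{1}{-5 + c}$
$K{\left(-7 + 21,-70 \right)} + 16 \cdot 88 = \frac{1}{-5 + \left(-7 + 21\right)} + 16 \cdot 88 = \frac{1}{-5 + 14} + 1408 = \frac{1}{9} + 1408 = \frac{12673}{9}$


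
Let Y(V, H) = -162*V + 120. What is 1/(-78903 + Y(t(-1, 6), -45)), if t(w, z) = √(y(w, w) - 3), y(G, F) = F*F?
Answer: I/(3*(-26261*I + 54*√2)) ≈ -1.2693e-5 + 3.6911e-8*I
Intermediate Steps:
y(G, F) = F²
t(w, z) = √(-3 + w²) (t(w, z) = √(w² - 3) = √(-3 + w²))
Y(V, H) = 120 - 162*V
1/(-78903 + Y(t(-1, 6), -45)) = 1/(-78903 + (120 - 162*√(-3 + (-1)²))) = 1/(-78903 + (120 - 162*√(-3 + 1))) = 1/(-78903 + (120 - 162*I*√2)) = 1/(-78783 - 162*I*√2)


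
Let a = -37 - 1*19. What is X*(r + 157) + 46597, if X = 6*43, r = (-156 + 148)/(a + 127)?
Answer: 6182249/71 ≈ 87074.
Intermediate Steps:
a = -56 (a = -37 - 19 = -56)
r = -8/71 (r = (-156 + 148)/(-56 + 127) = -8/71 ≈ -0.11268)
X = 258
X*(r + 157) + 46597 = 258*(-8/71 + 157) + 46597 = 258*(11139/71) + 46597 = 2873862/71 + 46597 = 6182249/71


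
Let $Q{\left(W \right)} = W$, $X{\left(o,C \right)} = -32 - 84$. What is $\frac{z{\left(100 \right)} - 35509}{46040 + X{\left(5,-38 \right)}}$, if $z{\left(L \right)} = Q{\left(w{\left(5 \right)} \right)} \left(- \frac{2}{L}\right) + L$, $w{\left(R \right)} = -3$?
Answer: $- \frac{590149}{765400} \approx -0.77103$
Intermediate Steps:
$X{\left(o,C \right)} = -116$
$z{\left(L \right)} = L + \frac{6}{L}$ ($z{\left(L \right)} = - 3 \left(- \frac{2}{L}\right) + L = \frac{6}{L} + L = L + \frac{6}{L}$)
$\frac{z{\left(100 \right)} - 35509}{46040 + X{\left(5,-38 \right)}} = \frac{\left(100 + \frac{6}{100}\right) - 35509}{46040 - 116} = \frac{\left(100 + 6 \cdot \frac{1}{100}\right) - 35509}{45924} = \left(\left(100 + \frac{3}{50}\right) - 35509\right) \frac{1}{45924} = \left(\frac{5003}{50} - 35509\right) \frac{1}{45924} = \left(- \frac{1770447}{50}\right) \frac{1}{45924} = - \frac{590149}{765400}$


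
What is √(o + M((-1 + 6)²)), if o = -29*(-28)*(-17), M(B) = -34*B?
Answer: I*√14654 ≈ 121.05*I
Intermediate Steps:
o = -13804 (o = 812*(-17) = -13804)
√(o + M((-1 + 6)²)) = √(-13804 - 34*(-1 + 6)²) = √(-13804 - 34*5²) = √(-13804 - 34*25) = √(-13804 - 850) = √(-14654) = I*√14654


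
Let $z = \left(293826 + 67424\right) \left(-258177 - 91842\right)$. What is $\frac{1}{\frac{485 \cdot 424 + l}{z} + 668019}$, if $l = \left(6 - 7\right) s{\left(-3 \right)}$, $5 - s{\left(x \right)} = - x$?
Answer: $\frac{21074060625}{14077872904617602} \approx 1.497 \cdot 10^{-6}$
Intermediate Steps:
$z = -126444363750$ ($z = 361250 \left(-350019\right) = -126444363750$)
$s{\left(x \right)} = 5 + x$ ($s{\left(x \right)} = 5 - - x = 5 + x$)
$l = -2$ ($l = \left(6 - 7\right) \left(5 - 3\right) = \left(-1\right) 2 = -2$)
$\frac{1}{\frac{485 \cdot 424 + l}{z} + 668019} = \frac{1}{\frac{485 \cdot 424 - 2}{-126444363750} + 668019} = \frac{1}{\left(205640 - 2\right) \left(- \frac{1}{126444363750}\right) + 668019} = \frac{1}{205638 \left(- \frac{1}{126444363750}\right) + 668019} = \frac{1}{- \frac{34273}{21074060625} + 668019} = \frac{1}{\frac{14077872904617602}{21074060625}} = \frac{21074060625}{14077872904617602}$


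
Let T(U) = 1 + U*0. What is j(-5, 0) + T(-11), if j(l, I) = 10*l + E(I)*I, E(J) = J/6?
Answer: -49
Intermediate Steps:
E(J) = J/6 (E(J) = J*(⅙) = J/6)
j(l, I) = 10*l + I²/6 (j(l, I) = 10*l + (I/6)*I = 10*l + I²/6)
T(U) = 1 (T(U) = 1 + 0 = 1)
j(-5, 0) + T(-11) = (10*(-5) + (⅙)*0²) + 1 = (-50 + (⅙)*0) + 1 = (-50 + 0) + 1 = -50 + 1 = -49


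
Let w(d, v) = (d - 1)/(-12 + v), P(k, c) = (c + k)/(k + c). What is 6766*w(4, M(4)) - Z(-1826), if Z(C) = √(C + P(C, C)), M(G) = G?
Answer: -10149/4 - 5*I*√73 ≈ -2537.3 - 42.72*I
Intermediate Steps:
P(k, c) = 1 (P(k, c) = (c + k)/(c + k) = 1)
Z(C) = √(1 + C) (Z(C) = √(C + 1) = √(1 + C))
w(d, v) = (-1 + d)/(-12 + v)
6766*w(4, M(4)) - Z(-1826) = 6766*((-1 + 4)/(-12 + 4)) - √(1 - 1826) = 6766*(3/(-8)) - √(-1825) = 6766*(-⅛*3) - 5*I*√73 = 6766*(-3/8) - 5*I*√73 = -10149/4 - 5*I*√73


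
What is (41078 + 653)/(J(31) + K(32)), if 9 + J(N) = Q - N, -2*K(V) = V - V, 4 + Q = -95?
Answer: -41731/139 ≈ -300.22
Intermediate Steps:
Q = -99 (Q = -4 - 95 = -99)
K(V) = 0 (K(V) = -(V - V)/2 = -½*0 = 0)
J(N) = -108 - N (J(N) = -9 + (-99 - N) = -108 - N)
(41078 + 653)/(J(31) + K(32)) = (41078 + 653)/((-108 - 1*31) + 0) = 41731/((-108 - 31) + 0) = 41731/(-139 + 0) = 41731/(-139) = 41731*(-1/139) = -41731/139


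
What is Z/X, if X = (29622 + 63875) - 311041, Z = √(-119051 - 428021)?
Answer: -2*I*√2137/27193 ≈ -0.0034*I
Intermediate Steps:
Z = 16*I*√2137 (Z = √(-547072) = 16*I*√2137 ≈ 739.64*I)
X = -217544 (X = 93497 - 311041 = -217544)
Z/X = (16*I*√2137)/(-217544) = (16*I*√2137)*(-1/217544) = -2*I*√2137/27193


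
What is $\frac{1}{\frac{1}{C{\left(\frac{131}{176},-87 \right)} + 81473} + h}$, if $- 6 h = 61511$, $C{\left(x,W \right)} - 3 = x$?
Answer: $- \frac{28679814}{294020672807} \approx -9.7543 \cdot 10^{-5}$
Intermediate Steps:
$C{\left(x,W \right)} = 3 + x$
$h = - \frac{61511}{6}$ ($h = \left(- \frac{1}{6}\right) 61511 = - \frac{61511}{6} \approx -10252.0$)
$\frac{1}{\frac{1}{C{\left(\frac{131}{176},-87 \right)} + 81473} + h} = \frac{1}{\frac{1}{\left(3 + \frac{131}{176}\right) + 81473} - \frac{61511}{6}} = \frac{1}{\frac{1}{\frac{659}{176} + 81473} - \frac{61511}{6}} = \frac{1}{\frac{1}{\frac{14339907}{176}} - \frac{61511}{6}} = \frac{1}{\frac{176}{14339907} - \frac{61511}{6}} = \frac{1}{- \frac{294020672807}{28679814}} = - \frac{28679814}{294020672807}$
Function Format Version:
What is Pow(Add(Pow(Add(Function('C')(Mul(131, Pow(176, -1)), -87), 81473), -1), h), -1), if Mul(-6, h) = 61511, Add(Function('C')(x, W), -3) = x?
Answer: Rational(-28679814, 294020672807) ≈ -9.7543e-5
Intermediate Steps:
Function('C')(x, W) = Add(3, x)
h = Rational(-61511, 6) (h = Mul(Rational(-1, 6), 61511) = Rational(-61511, 6) ≈ -10252.)
Pow(Add(Pow(Add(Function('C')(Mul(131, Pow(176, -1)), -87), 81473), -1), h), -1) = Pow(Add(Pow(Add(Add(3, Mul(131, Pow(176, -1))), 81473), -1), Rational(-61511, 6)), -1) = Pow(Add(Pow(Add(Add(3, Mul(131, Rational(1, 176))), 81473), -1), Rational(-61511, 6)), -1) = Pow(Add(Pow(Add(Add(3, Rational(131, 176)), 81473), -1), Rational(-61511, 6)), -1) = Pow(Add(Pow(Add(Rational(659, 176), 81473), -1), Rational(-61511, 6)), -1) = Pow(Add(Pow(Rational(14339907, 176), -1), Rational(-61511, 6)), -1) = Pow(Add(Rational(176, 14339907), Rational(-61511, 6)), -1) = Pow(Rational(-294020672807, 28679814), -1) = Rational(-28679814, 294020672807)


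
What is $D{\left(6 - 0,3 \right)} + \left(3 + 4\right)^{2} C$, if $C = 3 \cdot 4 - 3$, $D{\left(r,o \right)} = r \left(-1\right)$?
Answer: $435$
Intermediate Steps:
$D{\left(r,o \right)} = - r$
$C = 9$ ($C = 12 - 3 = 9$)
$D{\left(6 - 0,3 \right)} + \left(3 + 4\right)^{2} C = - (6 - 0) + \left(3 + 4\right)^{2} \cdot 9 = - (6 + 0) + 7^{2} \cdot 9 = \left(-1\right) 6 + 49 \cdot 9 = -6 + 441 = 435$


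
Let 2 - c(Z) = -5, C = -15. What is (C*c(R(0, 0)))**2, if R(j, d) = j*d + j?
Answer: 11025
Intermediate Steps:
R(j, d) = j + d*j (R(j, d) = d*j + j = j + d*j)
c(Z) = 7 (c(Z) = 2 - 1*(-5) = 2 + 5 = 7)
(C*c(R(0, 0)))**2 = (-15*7)**2 = (-105)**2 = 11025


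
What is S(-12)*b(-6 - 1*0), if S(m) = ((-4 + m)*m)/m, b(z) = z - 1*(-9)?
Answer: -48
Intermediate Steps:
b(z) = 9 + z (b(z) = z + 9 = 9 + z)
S(m) = -4 + m (S(m) = (m*(-4 + m))/m = -4 + m)
S(-12)*b(-6 - 1*0) = (-4 - 12)*(9 + (-6 - 1*0)) = -16*(9 + (-6 + 0)) = -16*(9 - 6) = -16*3 = -48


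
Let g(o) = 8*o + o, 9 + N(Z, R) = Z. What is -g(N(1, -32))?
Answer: 72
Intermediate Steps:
N(Z, R) = -9 + Z
g(o) = 9*o
-g(N(1, -32)) = -9*(-9 + 1) = -9*(-8) = -1*(-72) = 72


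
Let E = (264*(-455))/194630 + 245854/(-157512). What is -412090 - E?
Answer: -631659763513247/1532828028 ≈ -4.1209e+5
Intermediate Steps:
E = -3338545273/1532828028 (E = -120120*1/194630 + 245854*(-1/157512) = -12012/19463 - 122927/78756 = -3338545273/1532828028 ≈ -2.1780)
-412090 - E = -412090 - 1*(-3338545273/1532828028) = -412090 + 3338545273/1532828028 = -631659763513247/1532828028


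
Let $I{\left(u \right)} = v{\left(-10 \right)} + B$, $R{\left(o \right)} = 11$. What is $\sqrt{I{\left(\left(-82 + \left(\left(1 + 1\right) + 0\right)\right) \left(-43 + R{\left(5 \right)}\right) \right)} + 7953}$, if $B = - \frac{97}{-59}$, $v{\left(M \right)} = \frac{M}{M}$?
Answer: $\frac{\sqrt{27693597}}{59} \approx 89.194$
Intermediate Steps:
$v{\left(M \right)} = 1$
$B = \frac{97}{59}$ ($B = \left(-97\right) \left(- \frac{1}{59}\right) = \frac{97}{59} \approx 1.6441$)
$I{\left(u \right)} = \frac{156}{59}$ ($I{\left(u \right)} = 1 + \frac{97}{59} = \frac{156}{59}$)
$\sqrt{I{\left(\left(-82 + \left(\left(1 + 1\right) + 0\right)\right) \left(-43 + R{\left(5 \right)}\right) \right)} + 7953} = \sqrt{\frac{156}{59} + 7953} = \sqrt{\frac{469383}{59}} = \frac{\sqrt{27693597}}{59}$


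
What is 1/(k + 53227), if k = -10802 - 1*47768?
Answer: -1/5343 ≈ -0.00018716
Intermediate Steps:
k = -58570 (k = -10802 - 47768 = -58570)
1/(k + 53227) = 1/(-58570 + 53227) = 1/(-5343) = -1/5343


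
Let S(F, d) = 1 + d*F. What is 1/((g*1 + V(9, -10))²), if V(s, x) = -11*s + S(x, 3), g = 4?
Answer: 1/15376 ≈ 6.5036e-5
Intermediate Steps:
S(F, d) = 1 + F*d
V(s, x) = 1 - 11*s + 3*x (V(s, x) = -11*s + (1 + x*3) = -11*s + (1 + 3*x) = 1 - 11*s + 3*x)
1/((g*1 + V(9, -10))²) = 1/((4*1 + (1 - 11*9 + 3*(-10)))²) = 1/((4 + (1 - 99 - 30))²) = 1/((4 - 128)²) = 1/((-124)²) = 1/15376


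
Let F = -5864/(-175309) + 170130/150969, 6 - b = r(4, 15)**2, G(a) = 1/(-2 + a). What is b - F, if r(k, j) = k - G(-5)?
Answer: -108720029083/8822074807 ≈ -12.324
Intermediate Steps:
r(k, j) = 1/7 + k (r(k, j) = k - 1/(-2 - 5) = k - 1/(-7) = k - 1*(-1/7) = k + 1/7 = 1/7 + k)
b = -547/49 (b = 6 - (1/7 + 4)**2 = 6 - (29/7)**2 = 6 - 1*841/49 = 6 - 841/49 = -547/49 ≈ -11.163)
F = 10236867462/8822074807 (F = -5864*(-1/175309) + 170130*(1/150969) = 5864/175309 + 56710/50323 = 10236867462/8822074807 ≈ 1.1604)
b - F = -547/49 - 1*10236867462/8822074807 = -547/49 - 10236867462/8822074807 = -108720029083/8822074807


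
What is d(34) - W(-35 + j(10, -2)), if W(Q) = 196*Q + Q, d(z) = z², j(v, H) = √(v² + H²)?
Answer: 8051 - 394*√26 ≈ 6042.0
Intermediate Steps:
j(v, H) = √(H² + v²)
W(Q) = 197*Q
d(34) - W(-35 + j(10, -2)) = 34² - 197*(-35 + √((-2)² + 10²)) = 1156 - 197*(-35 + √(4 + 100)) = 1156 - 197*(-35 + √104) = 1156 - 197*(-35 + 2*√26) = 1156 - (-6895 + 394*√26) = 1156 + (6895 - 394*√26) = 8051 - 394*√26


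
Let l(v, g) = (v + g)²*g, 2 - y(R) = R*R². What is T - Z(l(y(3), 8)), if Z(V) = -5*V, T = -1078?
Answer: 10482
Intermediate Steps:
y(R) = 2 - R³ (y(R) = 2 - R*R² = 2 - R³)
l(v, g) = g*(g + v)² (l(v, g) = (g + v)²*g = g*(g + v)²)
T - Z(l(y(3), 8)) = -1078 - (-5)*8*(8 + (2 - 1*3³))² = -1078 - (-5)*8*(8 + (2 - 1*27))² = -1078 - (-5)*8*(8 + (2 - 27))² = -1078 - (-5)*8*(8 - 25)² = -1078 - (-5)*8*(-17)² = -1078 - (-5)*8*289 = -1078 - (-5)*2312 = -1078 - 1*(-11560) = -1078 + 11560 = 10482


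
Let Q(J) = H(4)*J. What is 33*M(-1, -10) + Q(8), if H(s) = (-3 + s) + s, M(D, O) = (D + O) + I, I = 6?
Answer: -125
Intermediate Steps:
M(D, O) = 6 + D + O (M(D, O) = (D + O) + 6 = 6 + D + O)
H(s) = -3 + 2*s
Q(J) = 5*J (Q(J) = (-3 + 2*4)*J = (-3 + 8)*J = 5*J)
33*M(-1, -10) + Q(8) = 33*(6 - 1 - 10) + 5*8 = 33*(-5) + 40 = -165 + 40 = -125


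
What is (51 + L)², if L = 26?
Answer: 5929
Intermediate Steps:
(51 + L)² = (51 + 26)² = 77² = 5929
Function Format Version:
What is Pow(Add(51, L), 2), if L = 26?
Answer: 5929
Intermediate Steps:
Pow(Add(51, L), 2) = Pow(Add(51, 26), 2) = Pow(77, 2) = 5929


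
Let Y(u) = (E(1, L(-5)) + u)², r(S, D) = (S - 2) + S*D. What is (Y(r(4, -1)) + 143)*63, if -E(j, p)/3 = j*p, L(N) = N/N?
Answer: 10584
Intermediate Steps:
r(S, D) = -2 + S + D*S (r(S, D) = (-2 + S) + D*S = -2 + S + D*S)
L(N) = 1
E(j, p) = -3*j*p
Y(u) = (-3 + u)² (Y(u) = (-3*1*1 + u)² = (-3 + u)²)
(Y(r(4, -1)) + 143)*63 = ((-3 + (-2 + 4 - 1*4))² + 143)*63 = ((-3 + (-2 + 4 - 4))² + 143)*63 = ((-3 - 2)² + 143)*63 = ((-5)² + 143)*63 = (25 + 143)*63 = 168*63 = 10584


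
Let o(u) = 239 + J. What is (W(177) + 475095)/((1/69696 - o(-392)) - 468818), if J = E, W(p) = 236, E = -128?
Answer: -33128669376/32682475583 ≈ -1.0137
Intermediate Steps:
J = -128
o(u) = 111 (o(u) = 239 - 128 = 111)
(W(177) + 475095)/((1/69696 - o(-392)) - 468818) = (236 + 475095)/((1/69696 - 1*111) - 468818) = 475331/((1/69696 - 111) - 468818) = 475331/(-7736255/69696 - 468818) = 475331/(-32682475583/69696) = 475331*(-69696/32682475583) = -33128669376/32682475583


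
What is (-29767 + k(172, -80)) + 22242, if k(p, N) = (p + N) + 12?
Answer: -7421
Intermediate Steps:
k(p, N) = 12 + N + p (k(p, N) = (N + p) + 12 = 12 + N + p)
(-29767 + k(172, -80)) + 22242 = (-29767 + (12 - 80 + 172)) + 22242 = (-29767 + 104) + 22242 = -29663 + 22242 = -7421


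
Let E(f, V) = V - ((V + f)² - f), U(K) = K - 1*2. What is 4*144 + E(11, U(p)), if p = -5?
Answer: 564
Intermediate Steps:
U(K) = -2 + K (U(K) = K - 2 = -2 + K)
E(f, V) = V + f - (V + f)² (E(f, V) = V + (f - (V + f)²) = V + f - (V + f)²)
4*144 + E(11, U(p)) = 4*144 + ((-2 - 5) + 11 - ((-2 - 5) + 11)²) = 576 + (-7 + 11 - (-7 + 11)²) = 576 + (-7 + 11 - 1*4²) = 576 + (-7 + 11 - 1*16) = 576 + (-7 + 11 - 16) = 576 - 12 = 564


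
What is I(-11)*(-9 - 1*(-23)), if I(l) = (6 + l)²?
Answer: 350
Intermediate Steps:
I(-11)*(-9 - 1*(-23)) = (6 - 11)²*(-9 - 1*(-23)) = (-5)²*(-9 + 23) = 25*14 = 350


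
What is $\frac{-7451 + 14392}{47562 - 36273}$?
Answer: $\frac{6941}{11289} \approx 0.61485$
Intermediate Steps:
$\frac{-7451 + 14392}{47562 - 36273} = \frac{6941}{11289}$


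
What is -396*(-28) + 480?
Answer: 11568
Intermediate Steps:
-396*(-28) + 480 = 11088 + 480 = 11568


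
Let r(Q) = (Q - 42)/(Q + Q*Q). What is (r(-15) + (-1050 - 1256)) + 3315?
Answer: 70611/70 ≈ 1008.7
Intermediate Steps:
r(Q) = (-42 + Q)/(Q + Q²)
(r(-15) + (-1050 - 1256)) + 3315 = ((-42 - 15)/((-15)*(1 - 15)) + (-1050 - 1256)) + 3315 = (-1/15*(-57)/(-14) - 2306) + 3315 = (-1/15*(-1/14)*(-57) - 2306) + 3315 = (-19/70 - 2306) + 3315 = -161439/70 + 3315 = 70611/70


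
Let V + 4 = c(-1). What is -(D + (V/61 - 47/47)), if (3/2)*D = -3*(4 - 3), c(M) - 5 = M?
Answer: 3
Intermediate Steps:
c(M) = 5 + M
V = 0 (V = -4 + (5 - 1) = -4 + 4 = 0)
D = -2 (D = 2*(-3*(4 - 3))/3 = 2*(-3*1)/3 = (⅔)*(-3) = -2)
-(D + (V/61 - 47/47)) = -(-2 + (0/61 - 47/47)) = -(-2 + (0*(1/61) - 47*1/47)) = -(-2 + (0 - 1)) = -(-2 - 1) = -1*(-3) = 3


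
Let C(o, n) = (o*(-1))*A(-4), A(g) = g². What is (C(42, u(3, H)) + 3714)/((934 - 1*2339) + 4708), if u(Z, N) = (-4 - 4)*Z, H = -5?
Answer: 338/367 ≈ 0.92098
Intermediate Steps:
u(Z, N) = -8*Z
C(o, n) = -16*o (C(o, n) = (o*(-1))*(-4)² = -o*16 = -16*o)
(C(42, u(3, H)) + 3714)/((934 - 1*2339) + 4708) = (-16*42 + 3714)/((934 - 1*2339) + 4708) = (-672 + 3714)/((934 - 2339) + 4708) = 3042/(-1405 + 4708) = 3042/3303 = 3042*(1/3303) = 338/367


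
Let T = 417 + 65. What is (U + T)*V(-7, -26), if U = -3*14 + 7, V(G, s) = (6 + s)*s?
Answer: 232440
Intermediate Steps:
V(G, s) = s*(6 + s)
U = -35 (U = -42 + 7 = -35)
T = 482
(U + T)*V(-7, -26) = (-35 + 482)*(-26*(6 - 26)) = 447*(-26*(-20)) = 447*520 = 232440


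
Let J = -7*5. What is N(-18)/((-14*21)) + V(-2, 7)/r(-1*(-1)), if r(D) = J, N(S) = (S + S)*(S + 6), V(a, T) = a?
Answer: -346/245 ≈ -1.4122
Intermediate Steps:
N(S) = 2*S*(6 + S) (N(S) = (2*S)*(6 + S) = 2*S*(6 + S))
J = -35
r(D) = -35
N(-18)/((-14*21)) + V(-2, 7)/r(-1*(-1)) = (2*(-18)*(6 - 18))/((-14*21)) - 2/(-35) = (2*(-18)*(-12))/(-294) - 2*(-1/35) = 432*(-1/294) + 2/35 = -72/49 + 2/35 = -346/245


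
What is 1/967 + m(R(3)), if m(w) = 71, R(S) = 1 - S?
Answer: 68658/967 ≈ 71.001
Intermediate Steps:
1/967 + m(R(3)) = 1/967 + 71 = 68658/967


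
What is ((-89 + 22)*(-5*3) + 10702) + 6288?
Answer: 17995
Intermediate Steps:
((-89 + 22)*(-5*3) + 10702) + 6288 = (-67*(-15) + 10702) + 6288 = (1005 + 10702) + 6288 = 11707 + 6288 = 17995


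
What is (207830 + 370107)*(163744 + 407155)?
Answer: 329943655363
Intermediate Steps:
(207830 + 370107)*(163744 + 407155) = 577937*570899 = 329943655363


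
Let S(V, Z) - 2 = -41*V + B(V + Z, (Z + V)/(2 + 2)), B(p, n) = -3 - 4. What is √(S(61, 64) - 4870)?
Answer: 4*I*√461 ≈ 85.884*I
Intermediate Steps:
B(p, n) = -7
S(V, Z) = -5 - 41*V (S(V, Z) = 2 + (-41*V - 7) = 2 + (-7 - 41*V) = -5 - 41*V)
√(S(61, 64) - 4870) = √((-5 - 41*61) - 4870) = √((-5 - 2501) - 4870) = √(-2506 - 4870) = √(-7376) = 4*I*√461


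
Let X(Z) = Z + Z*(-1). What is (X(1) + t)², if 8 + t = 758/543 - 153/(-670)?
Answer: 5380270450681/132357716100 ≈ 40.649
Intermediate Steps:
t = -2319541/363810 (t = -8 + (758/543 - 153/(-670)) = -8 + (758*(1/543) - 153*(-1/670)) = -8 + (758/543 + 153/670) = -8 + 590939/363810 = -2319541/363810 ≈ -6.3757)
X(Z) = 0 (X(Z) = Z - Z = 0)
(X(1) + t)² = (0 - 2319541/363810)² = (-2319541/363810)² = 5380270450681/132357716100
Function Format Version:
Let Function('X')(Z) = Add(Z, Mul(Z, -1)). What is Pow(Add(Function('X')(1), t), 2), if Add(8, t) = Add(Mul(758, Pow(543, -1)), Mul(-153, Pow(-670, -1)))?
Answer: Rational(5380270450681, 132357716100) ≈ 40.649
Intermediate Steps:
t = Rational(-2319541, 363810) (t = Add(-8, Add(Mul(758, Pow(543, -1)), Mul(-153, Pow(-670, -1)))) = Add(-8, Add(Mul(758, Rational(1, 543)), Mul(-153, Rational(-1, 670)))) = Add(-8, Add(Rational(758, 543), Rational(153, 670))) = Add(-8, Rational(590939, 363810)) = Rational(-2319541, 363810) ≈ -6.3757)
Function('X')(Z) = 0 (Function('X')(Z) = Add(Z, Mul(-1, Z)) = 0)
Pow(Add(Function('X')(1), t), 2) = Pow(Add(0, Rational(-2319541, 363810)), 2) = Pow(Rational(-2319541, 363810), 2) = Rational(5380270450681, 132357716100)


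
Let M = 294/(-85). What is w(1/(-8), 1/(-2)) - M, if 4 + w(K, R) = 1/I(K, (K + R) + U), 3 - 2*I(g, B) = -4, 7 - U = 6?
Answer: -152/595 ≈ -0.25546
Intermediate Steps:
U = 1 (U = 7 - 1*6 = 7 - 6 = 1)
I(g, B) = 7/2 (I(g, B) = 3/2 - 1/2*(-4) = 3/2 + 2 = 7/2)
w(K, R) = -26/7 (w(K, R) = -4 + 1/(7/2) = -4 + 2/7 = -26/7)
M = -294/85 (M = 294*(-1/85) = -294/85 ≈ -3.4588)
w(1/(-8), 1/(-2)) - M = -26/7 - 1*(-294/85) = -26/7 + 294/85 = -152/595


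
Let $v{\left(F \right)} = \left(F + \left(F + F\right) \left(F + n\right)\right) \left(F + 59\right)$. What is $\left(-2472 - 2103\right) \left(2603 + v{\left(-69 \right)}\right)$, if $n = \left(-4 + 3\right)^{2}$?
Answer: $414252525$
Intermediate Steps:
$n = 1$ ($n = \left(-1\right)^{2} = 1$)
$v{\left(F \right)} = \left(59 + F\right) \left(F + 2 F \left(1 + F\right)\right)$ ($v{\left(F \right)} = \left(F + \left(F + F\right) \left(F + 1\right)\right) \left(F + 59\right) = \left(F + 2 F \left(1 + F\right)\right) \left(59 + F\right) = \left(59 + F\right) \left(F + 2 F \left(1 + F\right)\right)$)
$\left(-2472 - 2103\right) \left(2603 + v{\left(-69 \right)}\right) = \left(-2472 - 2103\right) \left(2603 - 69 \left(177 + 2 \left(-69\right)^{2} + 121 \left(-69\right)\right)\right) = - 4575 \left(2603 - 69 \left(177 + 2 \cdot 4761 - 8349\right)\right) = - 4575 \left(2603 - 69 \left(177 + 9522 - 8349\right)\right) = - 4575 \left(2603 - 93150\right) = \left(-4575\right) \left(-90547\right) = 414252525$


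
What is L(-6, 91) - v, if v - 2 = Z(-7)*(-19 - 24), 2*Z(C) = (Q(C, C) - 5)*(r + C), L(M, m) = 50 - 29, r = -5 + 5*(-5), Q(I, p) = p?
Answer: 9565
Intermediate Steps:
r = -30 (r = -5 - 25 = -30)
L(M, m) = 21
Z(C) = (-30 + C)*(-5 + C)/2 (Z(C) = ((C - 5)*(-30 + C))/2 = ((-5 + C)*(-30 + C))/2 = ((-30 + C)*(-5 + C))/2 = (-30 + C)*(-5 + C)/2)
v = -9544 (v = 2 + (75 + (½)*(-7)² - 35/2*(-7))*(-19 - 24) = 2 + (75 + (½)*49 + 245/2)*(-43) = 2 + (75 + 49/2 + 245/2)*(-43) = 2 + 222*(-43) = 2 - 9546 = -9544)
L(-6, 91) - v = 21 - 1*(-9544) = 21 + 9544 = 9565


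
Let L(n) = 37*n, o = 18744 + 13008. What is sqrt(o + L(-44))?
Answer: 2*sqrt(7531) ≈ 173.56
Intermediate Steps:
o = 31752
sqrt(o + L(-44)) = sqrt(31752 + 37*(-44)) = sqrt(31752 - 1628) = sqrt(30124) = 2*sqrt(7531)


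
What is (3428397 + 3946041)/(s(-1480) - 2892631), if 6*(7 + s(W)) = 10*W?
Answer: -11061657/4342657 ≈ -2.5472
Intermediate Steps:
s(W) = -7 + 5*W/3 (s(W) = -7 + (10*W)/6 = -7 + 5*W/3)
(3428397 + 3946041)/(s(-1480) - 2892631) = (3428397 + 3946041)/((-7 + (5/3)*(-1480)) - 2892631) = 7374438/((-7 - 7400/3) - 2892631) = 7374438/(-7421/3 - 2892631) = 7374438/(-8685314/3) = 7374438*(-3/8685314) = -11061657/4342657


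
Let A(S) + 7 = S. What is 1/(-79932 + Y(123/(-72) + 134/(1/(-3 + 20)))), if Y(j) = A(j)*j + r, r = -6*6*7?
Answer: 576/2929182169 ≈ 1.9664e-7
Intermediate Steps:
A(S) = -7 + S
r = -252 (r = -36*7 = -252)
Y(j) = -252 + j*(-7 + j) (Y(j) = (-7 + j)*j - 252 = j*(-7 + j) - 252 = -252 + j*(-7 + j))
1/(-79932 + Y(123/(-72) + 134/(1/(-3 + 20)))) = 1/(-79932 + (-252 + (123/(-72) + 134/(1/(-3 + 20)))*(-7 + (123/(-72) + 134/(1/(-3 + 20)))))) = 1/(-79932 + (-252 + (123*(-1/72) + 134/(1/17))*(-7 + (123*(-1/72) + 134/(1/17))))) = 1/(-79932 + (-252 + (-41/24 + 134/(1/17))*(-7 + (-41/24 + 134/(1/17))))) = 1/(-79932 + (-252 + (-41/24 + 134*17)*(-7 + (-41/24 + 134*17)))) = 1/(-79932 + (-252 + (-41/24 + 2278)*(-7 + (-41/24 + 2278)))) = 1/(-79932 + (-252 + 54631*(-7 + 54631/24)/24)) = 1/(-79932 + (-252 + (54631/24)*(54463/24))) = 1/(-79932 + (-252 + 2975368153/576)) = 1/(-79932 + 2975223001/576) = 1/(2929182169/576) = 576/2929182169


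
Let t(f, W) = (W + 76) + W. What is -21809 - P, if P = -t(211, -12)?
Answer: -21757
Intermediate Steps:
t(f, W) = 76 + 2*W (t(f, W) = (76 + W) + W = 76 + 2*W)
P = -52 (P = -(76 + 2*(-12)) = -(76 - 24) = -1*52 = -52)
-21809 - P = -21809 - 1*(-52) = -21809 + 52 = -21757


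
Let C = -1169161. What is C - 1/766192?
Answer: -895801804913/766192 ≈ -1.1692e+6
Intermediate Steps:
C - 1/766192 = -1169161 - 1/766192 = -895801804913/766192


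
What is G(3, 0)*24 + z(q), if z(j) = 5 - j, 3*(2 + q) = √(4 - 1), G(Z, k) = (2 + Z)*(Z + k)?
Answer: 367 - √3/3 ≈ 366.42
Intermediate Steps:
q = -2 + √3/3 (q = -2 + √(4 - 1)/3 = -2 + √3/3 ≈ -1.4226)
G(3, 0)*24 + z(q) = (3² + 2*3 + 2*0 + 3*0)*24 + (5 - (-2 + √3/3)) = (9 + 6 + 0 + 0)*24 + (5 + (2 - √3/3)) = 15*24 + (7 - √3/3) = 360 + (7 - √3/3) = 367 - √3/3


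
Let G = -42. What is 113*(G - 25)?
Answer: -7571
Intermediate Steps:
113*(G - 25) = 113*(-42 - 25) = 113*(-67) = -7571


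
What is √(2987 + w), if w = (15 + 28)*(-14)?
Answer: 3*√265 ≈ 48.836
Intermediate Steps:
w = -602 (w = 43*(-14) = -602)
√(2987 + w) = √(2987 - 602) = √2385 = 3*√265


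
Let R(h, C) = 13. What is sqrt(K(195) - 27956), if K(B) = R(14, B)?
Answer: I*sqrt(27943) ≈ 167.16*I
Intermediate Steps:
K(B) = 13
sqrt(K(195) - 27956) = sqrt(13 - 27956) = sqrt(-27943) = I*sqrt(27943)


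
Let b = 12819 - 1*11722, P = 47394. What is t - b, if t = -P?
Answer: -48491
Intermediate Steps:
b = 1097 (b = 12819 - 11722 = 1097)
t = -47394 (t = -1*47394 = -47394)
t - b = -47394 - 1*1097 = -47394 - 1097 = -48491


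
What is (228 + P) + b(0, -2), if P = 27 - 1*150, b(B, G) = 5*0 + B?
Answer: 105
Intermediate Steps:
b(B, G) = B (b(B, G) = 0 + B = B)
P = -123 (P = 27 - 150 = -123)
(228 + P) + b(0, -2) = (228 - 123) + 0 = 105 + 0 = 105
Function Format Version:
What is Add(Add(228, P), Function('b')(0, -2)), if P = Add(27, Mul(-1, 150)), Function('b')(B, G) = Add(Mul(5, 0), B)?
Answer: 105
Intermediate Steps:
Function('b')(B, G) = B (Function('b')(B, G) = Add(0, B) = B)
P = -123 (P = Add(27, -150) = -123)
Add(Add(228, P), Function('b')(0, -2)) = Add(Add(228, -123), 0) = Add(105, 0) = 105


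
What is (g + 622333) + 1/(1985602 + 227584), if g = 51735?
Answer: 1491837860649/2213186 ≈ 6.7407e+5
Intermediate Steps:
(g + 622333) + 1/(1985602 + 227584) = (51735 + 622333) + 1/(1985602 + 227584) = 674068 + 1/2213186 = 1491837860649/2213186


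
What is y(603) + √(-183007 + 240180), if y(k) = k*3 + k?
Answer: 2412 + √57173 ≈ 2651.1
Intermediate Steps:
y(k) = 4*k (y(k) = 3*k + k = 4*k)
y(603) + √(-183007 + 240180) = 4*603 + √(-183007 + 240180) = 2412 + √57173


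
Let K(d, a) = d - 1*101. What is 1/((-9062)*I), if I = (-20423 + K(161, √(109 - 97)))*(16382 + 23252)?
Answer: 1/7313642440804 ≈ 1.3673e-13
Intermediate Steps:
K(d, a) = -101 + d (K(d, a) = d - 101 = -101 + d)
I = -807067142 (I = (-20423 + (-101 + 161))*(16382 + 23252) = (-20423 + 60)*39634 = -20363*39634 = -807067142)
1/((-9062)*I) = 1/(-9062*(-807067142)) = -1/9062*(-1/807067142) = 1/7313642440804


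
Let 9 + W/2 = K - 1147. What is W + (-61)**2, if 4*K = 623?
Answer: 3441/2 ≈ 1720.5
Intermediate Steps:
K = 623/4 (K = (1/4)*623 = 623/4 ≈ 155.75)
W = -4001/2 (W = -18 + 2*(623/4 - 1147) = -18 + 2*(-3965/4) = -18 - 3965/2 = -4001/2 ≈ -2000.5)
W + (-61)**2 = -4001/2 + (-61)**2 = -4001/2 + 3721 = 3441/2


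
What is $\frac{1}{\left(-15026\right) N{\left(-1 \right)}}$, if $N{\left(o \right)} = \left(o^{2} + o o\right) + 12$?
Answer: $- \frac{1}{210364} \approx -4.7537 \cdot 10^{-6}$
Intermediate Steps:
$N{\left(o \right)} = 12 + 2 o^{2}$ ($N{\left(o \right)} = \left(o^{2} + o^{2}\right) + 12 = 2 o^{2} + 12 = 12 + 2 o^{2}$)
$\frac{1}{\left(-15026\right) N{\left(-1 \right)}} = \frac{1}{\left(-15026\right) \left(12 + 2 \left(-1\right)^{2}\right)} = \frac{1}{\left(-15026\right) \left(12 + 2 \cdot 1\right)} = \frac{1}{\left(-15026\right) \left(12 + 2\right)} = \frac{1}{\left(-15026\right) 14} = \frac{1}{-210364} = - \frac{1}{210364}$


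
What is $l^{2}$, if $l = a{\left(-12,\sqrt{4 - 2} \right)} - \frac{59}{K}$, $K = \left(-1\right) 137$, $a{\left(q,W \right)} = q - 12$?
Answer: $\frac{10426441}{18769} \approx 555.51$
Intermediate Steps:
$a{\left(q,W \right)} = -12 + q$
$K = -137$
$l = - \frac{3229}{137}$ ($l = \left(-12 - 12\right) - \frac{59}{-137} = -24 - 59 \left(- \frac{1}{137}\right) = -24 - - \frac{59}{137} = -24 + \frac{59}{137} = - \frac{3229}{137} \approx -23.569$)
$l^{2} = \left(- \frac{3229}{137}\right)^{2} = \frac{10426441}{18769}$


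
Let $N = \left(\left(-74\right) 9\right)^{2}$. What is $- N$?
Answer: $-443556$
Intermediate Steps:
$N = 443556$ ($N = \left(-666\right)^{2} = 443556$)
$- N = \left(-1\right) 443556 = -443556$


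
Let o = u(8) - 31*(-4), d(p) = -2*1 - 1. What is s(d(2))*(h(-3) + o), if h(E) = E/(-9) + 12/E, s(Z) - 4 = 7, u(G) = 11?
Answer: 4334/3 ≈ 1444.7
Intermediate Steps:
d(p) = -3 (d(p) = -2 - 1 = -3)
s(Z) = 11 (s(Z) = 4 + 7 = 11)
h(E) = 12/E - E/9 (h(E) = E*(-⅑) + 12/E = -E/9 + 12/E = 12/E - E/9)
o = 135 (o = 11 - 31*(-4) = 11 + 124 = 135)
s(d(2))*(h(-3) + o) = 11*((12/(-3) - ⅑*(-3)) + 135) = 11*((12*(-⅓) + ⅓) + 135) = 11*((-4 + ⅓) + 135) = 11*(-11/3 + 135) = 11*(394/3) = 4334/3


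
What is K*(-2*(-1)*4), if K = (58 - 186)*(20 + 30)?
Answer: -51200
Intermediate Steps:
K = -6400 (K = -128*50 = -6400)
K*(-2*(-1)*4) = -6400*(-2*(-1))*4 = -12800*4 = -6400*8 = -51200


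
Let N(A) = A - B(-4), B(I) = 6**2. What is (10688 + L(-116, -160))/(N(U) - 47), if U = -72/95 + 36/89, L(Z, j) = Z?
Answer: -89386260/704753 ≈ -126.83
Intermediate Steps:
B(I) = 36
U = -2988/8455 (U = -72*1/95 + 36*(1/89) = -72/95 + 36/89 = -2988/8455 ≈ -0.35340)
N(A) = -36 + A (N(A) = A - 1*36 = A - 36 = -36 + A)
(10688 + L(-116, -160))/(N(U) - 47) = (10688 - 116)/((-36 - 2988/8455) - 47) = 10572/(-307368/8455 - 47) = 10572/(-704753/8455) = 10572*(-8455/704753) = -89386260/704753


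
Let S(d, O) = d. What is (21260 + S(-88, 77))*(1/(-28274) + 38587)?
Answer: 172379396246/211 ≈ 8.1696e+8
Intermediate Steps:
(21260 + S(-88, 77))*(1/(-28274) + 38587) = (21260 - 88)*(1/(-28274) + 38587) = 21172*(-1/28274 + 38587) = 21172*(1091008837/28274) = 172379396246/211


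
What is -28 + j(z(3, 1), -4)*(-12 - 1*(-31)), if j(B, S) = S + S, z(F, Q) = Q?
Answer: -180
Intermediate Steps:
j(B, S) = 2*S
-28 + j(z(3, 1), -4)*(-12 - 1*(-31)) = -28 + (2*(-4))*(-12 - 1*(-31)) = -28 - 8*(-12 + 31) = -28 - 8*19 = -28 - 152 = -180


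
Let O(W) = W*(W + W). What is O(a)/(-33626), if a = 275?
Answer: -75625/16813 ≈ -4.4980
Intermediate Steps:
O(W) = 2*W**2 (O(W) = W*(2*W) = 2*W**2)
O(a)/(-33626) = (2*275**2)/(-33626) = (2*75625)*(-1/33626) = 151250*(-1/33626) = -75625/16813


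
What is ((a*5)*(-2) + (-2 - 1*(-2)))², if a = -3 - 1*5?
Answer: 6400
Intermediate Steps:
a = -8 (a = -3 - 5 = -8)
((a*5)*(-2) + (-2 - 1*(-2)))² = (-8*5*(-2) + (-2 - 1*(-2)))² = (-40*(-2) + (-2 + 2))² = (80 + 0)² = 80² = 6400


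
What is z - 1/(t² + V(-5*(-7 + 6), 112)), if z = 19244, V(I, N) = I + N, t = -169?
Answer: 551879431/28678 ≈ 19244.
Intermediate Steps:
z - 1/(t² + V(-5*(-7 + 6), 112)) = 19244 - 1/((-169)² + (-5*(-7 + 6) + 112)) = 19244 - 1/(28561 + (-5*(-1) + 112)) = 19244 - 1/(28561 + (5 + 112)) = 19244 - 1/(28561 + 117) = 19244 - 1/28678 = 551879431/28678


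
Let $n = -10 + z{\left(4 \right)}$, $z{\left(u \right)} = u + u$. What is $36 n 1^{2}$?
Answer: $-72$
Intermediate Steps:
$z{\left(u \right)} = 2 u$
$n = -2$ ($n = -10 + 2 \cdot 4 = -10 + 8 = -2$)
$36 n 1^{2} = 36 \left(-2\right) 1^{2} = \left(-72\right) 1 = -72$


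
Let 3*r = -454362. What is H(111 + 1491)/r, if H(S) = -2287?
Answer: 2287/151454 ≈ 0.015100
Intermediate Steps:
r = -151454 (r = (1/3)*(-454362) = -151454)
H(111 + 1491)/r = -2287/(-151454) = -2287*(-1/151454) = 2287/151454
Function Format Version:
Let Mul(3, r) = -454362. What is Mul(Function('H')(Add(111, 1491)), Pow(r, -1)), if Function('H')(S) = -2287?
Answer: Rational(2287, 151454) ≈ 0.015100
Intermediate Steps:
r = -151454 (r = Mul(Rational(1, 3), -454362) = -151454)
Mul(Function('H')(Add(111, 1491)), Pow(r, -1)) = Mul(-2287, Pow(-151454, -1)) = Mul(-2287, Rational(-1, 151454)) = Rational(2287, 151454)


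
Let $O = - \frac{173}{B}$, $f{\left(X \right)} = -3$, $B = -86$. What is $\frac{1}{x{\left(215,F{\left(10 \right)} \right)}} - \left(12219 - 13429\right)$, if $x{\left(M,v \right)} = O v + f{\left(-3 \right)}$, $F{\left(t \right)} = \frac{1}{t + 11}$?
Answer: $\frac{6344644}{5245} \approx 1209.7$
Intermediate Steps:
$O = \frac{173}{86}$ ($O = - \frac{173}{-86} = \left(-173\right) \left(- \frac{1}{86}\right) = \frac{173}{86} \approx 2.0116$)
$F{\left(t \right)} = \frac{1}{11 + t}$
$x{\left(M,v \right)} = -3 + \frac{173 v}{86}$ ($x{\left(M,v \right)} = \frac{173 v}{86} - 3 = -3 + \frac{173 v}{86}$)
$\frac{1}{x{\left(215,F{\left(10 \right)} \right)}} - \left(12219 - 13429\right) = \frac{1}{-3 + \frac{173}{86 \left(11 + 10\right)}} - \left(12219 - 13429\right) = \frac{1}{-3 + \frac{173}{86 \cdot 21}} - \left(12219 - 13429\right) = \frac{1}{-3 + \frac{173}{86} \cdot \frac{1}{21}} - -1210 = \frac{1}{-3 + \frac{173}{1806}} + 1210 = \frac{1}{- \frac{5245}{1806}} + 1210 = - \frac{1806}{5245} + 1210 = \frac{6344644}{5245}$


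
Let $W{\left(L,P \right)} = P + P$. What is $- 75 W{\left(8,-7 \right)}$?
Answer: $1050$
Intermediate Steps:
$W{\left(L,P \right)} = 2 P$
$- 75 W{\left(8,-7 \right)} = - 75 \cdot 2 \left(-7\right) = \left(-75\right) \left(-14\right) = 1050$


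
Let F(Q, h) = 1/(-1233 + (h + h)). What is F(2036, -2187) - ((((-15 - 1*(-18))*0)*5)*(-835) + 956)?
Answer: -5360293/5607 ≈ -956.00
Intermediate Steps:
F(Q, h) = 1/(-1233 + 2*h)
F(2036, -2187) - ((((-15 - 1*(-18))*0)*5)*(-835) + 956) = 1/(-1233 + 2*(-2187)) - ((((-15 - 1*(-18))*0)*5)*(-835) + 956) = 1/(-1233 - 4374) - ((((-15 + 18)*0)*5)*(-835) + 956) = 1/(-5607) - (((3*0)*5)*(-835) + 956) = -1/5607 - ((0*5)*(-835) + 956) = -1/5607 - (0*(-835) + 956) = -1/5607 - (0 + 956) = -1/5607 - 1*956 = -1/5607 - 956 = -5360293/5607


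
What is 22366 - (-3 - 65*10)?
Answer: 23019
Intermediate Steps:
22366 - (-3 - 65*10) = 22366 - (-3 - 650) = 22366 - 1*(-653) = 22366 + 653 = 23019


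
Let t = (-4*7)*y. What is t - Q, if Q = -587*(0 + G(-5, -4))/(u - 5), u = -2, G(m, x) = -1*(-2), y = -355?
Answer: 68406/7 ≈ 9772.3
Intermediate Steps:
G(m, x) = 2
Q = 1174/7 (Q = -587*(0 + 2)/(-2 - 5) = -1174/(-7) = -1174*(-1)/7 = -587*(-2/7) = 1174/7 ≈ 167.71)
t = 9940 (t = -4*7*(-355) = -28*(-355) = 9940)
t - Q = 9940 - 1*1174/7 = 9940 - 1174/7 = 68406/7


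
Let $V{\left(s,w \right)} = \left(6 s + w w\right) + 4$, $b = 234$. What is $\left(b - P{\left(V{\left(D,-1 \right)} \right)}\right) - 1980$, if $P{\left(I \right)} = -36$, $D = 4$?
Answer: $-1710$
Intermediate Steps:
$V{\left(s,w \right)} = 4 + w^{2} + 6 s$ ($V{\left(s,w \right)} = \left(6 s + w^{2}\right) + 4 = \left(w^{2} + 6 s\right) + 4 = 4 + w^{2} + 6 s$)
$\left(b - P{\left(V{\left(D,-1 \right)} \right)}\right) - 1980 = \left(234 - -36\right) - 1980 = \left(234 + 36\right) - 1980 = 270 - 1980 = -1710$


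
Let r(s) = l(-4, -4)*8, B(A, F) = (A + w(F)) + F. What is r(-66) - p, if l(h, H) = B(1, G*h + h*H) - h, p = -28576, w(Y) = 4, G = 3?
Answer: 28680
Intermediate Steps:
B(A, F) = 4 + A + F (B(A, F) = (A + 4) + F = (4 + A) + F = 4 + A + F)
l(h, H) = 5 + 2*h + H*h (l(h, H) = (4 + 1 + (3*h + h*H)) - h = (4 + 1 + (3*h + H*h)) - h = (5 + 3*h + H*h) - h = 5 + 2*h + H*h)
r(s) = 104 (r(s) = (5 - 1*(-4) - 4*(3 - 4))*8 = (5 + 4 - 4*(-1))*8 = (5 + 4 + 4)*8 = 13*8 = 104)
r(-66) - p = 104 - 1*(-28576) = 104 + 28576 = 28680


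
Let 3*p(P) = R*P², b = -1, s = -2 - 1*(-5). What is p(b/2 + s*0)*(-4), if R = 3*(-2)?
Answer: 2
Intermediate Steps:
s = 3 (s = -2 + 5 = 3)
R = -6
p(P) = -2*P² (p(P) = (-6*P²)/3 = -2*P²)
p(b/2 + s*0)*(-4) = -2*(-1/2 + 3*0)²*(-4) = -2*(-1*½ + 0)²*(-4) = -2*(-½ + 0)²*(-4) = -2*(-½)²*(-4) = -2*¼*(-4) = -½*(-4) = 2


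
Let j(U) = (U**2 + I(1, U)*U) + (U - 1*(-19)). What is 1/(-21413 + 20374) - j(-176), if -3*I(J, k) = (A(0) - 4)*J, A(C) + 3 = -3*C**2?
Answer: -94782778/3117 ≈ -30408.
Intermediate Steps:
A(C) = -3 - 3*C**2
I(J, k) = 7*J/3 (I(J, k) = -((-3 - 3*0**2) - 4)*J/3 = -((-3 - 3*0) - 4)*J/3 = -((-3 + 0) - 4)*J/3 = -(-3 - 4)*J/3 = -(-7)*J/3 = 7*J/3)
j(U) = 19 + U**2 + 10*U/3 (j(U) = (U**2 + ((7/3)*1)*U) + (U - 1*(-19)) = (U**2 + 7*U/3) + (U + 19) = (U**2 + 7*U/3) + (19 + U) = 19 + U**2 + 10*U/3)
1/(-21413 + 20374) - j(-176) = 1/(-21413 + 20374) - (19 + (-176)**2 + (10/3)*(-176)) = 1/(-1039) - (19 + 30976 - 1760/3) = -1/1039 - 1*91225/3 = -1/1039 - 91225/3 = -94782778/3117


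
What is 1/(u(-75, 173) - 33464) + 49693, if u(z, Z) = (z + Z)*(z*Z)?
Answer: 64850060701/1305014 ≈ 49693.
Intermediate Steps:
u(z, Z) = Z*z*(Z + z) (u(z, Z) = (Z + z)*(Z*z) = Z*z*(Z + z))
1/(u(-75, 173) - 33464) + 49693 = 1/(173*(-75)*(173 - 75) - 33464) + 49693 = 1/(173*(-75)*98 - 33464) + 49693 = 1/(-1271550 - 33464) + 49693 = 1/(-1305014) + 49693 = -1/1305014 + 49693 = 64850060701/1305014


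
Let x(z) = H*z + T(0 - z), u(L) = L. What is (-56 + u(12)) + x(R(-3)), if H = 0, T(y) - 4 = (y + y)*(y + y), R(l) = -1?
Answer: -36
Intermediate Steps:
T(y) = 4 + 4*y² (T(y) = 4 + (y + y)*(y + y) = 4 + (2*y)*(2*y) = 4 + 4*y²)
x(z) = 4 + 4*z² (x(z) = 0*z + (4 + 4*(0 - z)²) = 0 + (4 + 4*(-z)²) = 0 + (4 + 4*z²) = 4 + 4*z²)
(-56 + u(12)) + x(R(-3)) = (-56 + 12) + (4 + 4*(-1)²) = -44 + (4 + 4*1) = -44 + (4 + 4) = -44 + 8 = -36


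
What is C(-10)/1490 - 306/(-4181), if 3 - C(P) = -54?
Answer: 694257/6229690 ≈ 0.11144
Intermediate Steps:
C(P) = 57 (C(P) = 3 - 1*(-54) = 3 + 54 = 57)
C(-10)/1490 - 306/(-4181) = 57/1490 - 306/(-4181) = 57*(1/1490) - 306*(-1/4181) = 57/1490 + 306/4181 = 694257/6229690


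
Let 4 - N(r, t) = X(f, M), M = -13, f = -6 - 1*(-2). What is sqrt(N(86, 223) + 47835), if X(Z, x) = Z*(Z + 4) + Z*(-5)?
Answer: sqrt(47819) ≈ 218.68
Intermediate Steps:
f = -4 (f = -6 + 2 = -4)
X(Z, x) = -5*Z + Z*(4 + Z) (X(Z, x) = Z*(4 + Z) - 5*Z = -5*Z + Z*(4 + Z))
N(r, t) = -16 (N(r, t) = 4 - (-4)*(-1 - 4) = 4 - (-4)*(-5) = 4 - 1*20 = 4 - 20 = -16)
sqrt(N(86, 223) + 47835) = sqrt(-16 + 47835) = sqrt(47819)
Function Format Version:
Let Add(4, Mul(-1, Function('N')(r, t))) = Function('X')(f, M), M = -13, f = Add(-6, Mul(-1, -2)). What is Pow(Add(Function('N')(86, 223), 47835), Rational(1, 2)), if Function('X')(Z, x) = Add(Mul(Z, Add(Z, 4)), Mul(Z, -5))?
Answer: Pow(47819, Rational(1, 2)) ≈ 218.68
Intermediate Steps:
f = -4 (f = Add(-6, 2) = -4)
Function('X')(Z, x) = Add(Mul(-5, Z), Mul(Z, Add(4, Z))) (Function('X')(Z, x) = Add(Mul(Z, Add(4, Z)), Mul(-5, Z)) = Add(Mul(-5, Z), Mul(Z, Add(4, Z))))
Function('N')(r, t) = -16 (Function('N')(r, t) = Add(4, Mul(-1, Mul(-4, Add(-1, -4)))) = Add(4, Mul(-1, Mul(-4, -5))) = Add(4, Mul(-1, 20)) = Add(4, -20) = -16)
Pow(Add(Function('N')(86, 223), 47835), Rational(1, 2)) = Pow(Add(-16, 47835), Rational(1, 2)) = Pow(47819, Rational(1, 2))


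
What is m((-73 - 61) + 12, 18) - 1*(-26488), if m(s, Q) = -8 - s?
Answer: 26602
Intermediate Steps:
m((-73 - 61) + 12, 18) - 1*(-26488) = (-8 - ((-73 - 61) + 12)) - 1*(-26488) = (-8 - (-134 + 12)) + 26488 = (-8 - 1*(-122)) + 26488 = (-8 + 122) + 26488 = 114 + 26488 = 26602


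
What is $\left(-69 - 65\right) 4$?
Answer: $-536$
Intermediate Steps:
$\left(-69 - 65\right) 4 = \left(-134\right) 4 = -536$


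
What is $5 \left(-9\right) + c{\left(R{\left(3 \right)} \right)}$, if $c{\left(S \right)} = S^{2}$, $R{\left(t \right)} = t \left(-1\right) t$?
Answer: $36$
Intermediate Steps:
$R{\left(t \right)} = - t^{2}$ ($R{\left(t \right)} = - t t = - t^{2}$)
$5 \left(-9\right) + c{\left(R{\left(3 \right)} \right)} = 5 \left(-9\right) + \left(- 3^{2}\right)^{2} = -45 + \left(\left(-1\right) 9\right)^{2} = -45 + \left(-9\right)^{2} = -45 + 81 = 36$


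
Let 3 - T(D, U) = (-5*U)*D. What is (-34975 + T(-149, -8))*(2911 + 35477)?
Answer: -1113712656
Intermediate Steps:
T(D, U) = 3 + 5*D*U (T(D, U) = 3 - (-5*U)*D = 3 - (-5)*D*U = 3 + 5*D*U)
(-34975 + T(-149, -8))*(2911 + 35477) = (-34975 + (3 + 5*(-149)*(-8)))*(2911 + 35477) = (-34975 + (3 + 5960))*38388 = (-34975 + 5963)*38388 = -29012*38388 = -1113712656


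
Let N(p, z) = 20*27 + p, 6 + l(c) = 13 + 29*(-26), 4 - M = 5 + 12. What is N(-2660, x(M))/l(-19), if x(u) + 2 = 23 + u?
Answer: 2120/747 ≈ 2.8380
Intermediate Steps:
M = -13 (M = 4 - (5 + 12) = 4 - 1*17 = 4 - 17 = -13)
l(c) = -747 (l(c) = -6 + (13 + 29*(-26)) = -6 + (13 - 754) = -6 - 741 = -747)
x(u) = 21 + u (x(u) = -2 + (23 + u) = 21 + u)
N(p, z) = 540 + p
N(-2660, x(M))/l(-19) = (540 - 2660)/(-747) = -2120*(-1/747) = 2120/747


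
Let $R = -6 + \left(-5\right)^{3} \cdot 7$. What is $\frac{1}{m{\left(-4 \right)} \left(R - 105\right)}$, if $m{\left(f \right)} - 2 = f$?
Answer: $\frac{1}{1972} \approx 0.0005071$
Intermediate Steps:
$R = -881$ ($R = -6 - 875 = -881$)
$m{\left(f \right)} = 2 + f$
$\frac{1}{m{\left(-4 \right)} \left(R - 105\right)} = \frac{1}{\left(2 - 4\right) \left(-881 - 105\right)} = \frac{1}{\left(-2\right) \left(-986\right)} = \frac{1}{1972}$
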